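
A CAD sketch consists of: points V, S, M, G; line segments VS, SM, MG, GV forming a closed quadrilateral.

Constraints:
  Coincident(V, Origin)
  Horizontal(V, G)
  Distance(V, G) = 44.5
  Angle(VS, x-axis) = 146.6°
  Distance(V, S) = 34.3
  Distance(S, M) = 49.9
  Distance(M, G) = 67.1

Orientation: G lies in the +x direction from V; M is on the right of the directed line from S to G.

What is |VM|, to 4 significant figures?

33.35

V is at the origin; VG is horizontal with |VG| = 44.5 and G in +x, so G = (44.5, 0). VS runs at 146.6° with |VS| = 34.3, so S = (-28.64, 18.88). M is determined by |SM| = 49.9 and |MG| = 67.1 together: it lies at the intersection of circle(S, 49.9) and circle(G, 67.1). With |SG| = 75.53, the foot of the radical line on SG is 24.45 from S and the perpendicular offset is √(49.9² − 24.45²) = 43.50. Taking the right-of-SG solution: M = (-15.84, -29.35).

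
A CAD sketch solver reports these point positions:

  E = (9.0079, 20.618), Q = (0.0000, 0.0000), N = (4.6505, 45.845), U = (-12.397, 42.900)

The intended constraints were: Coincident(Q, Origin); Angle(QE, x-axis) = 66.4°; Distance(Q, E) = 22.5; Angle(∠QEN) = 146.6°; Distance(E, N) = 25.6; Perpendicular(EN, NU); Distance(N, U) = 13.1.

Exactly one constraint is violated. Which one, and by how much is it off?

Distance(N, U) = 13.1 — off by 4.20.

Q = (0.00, 0.00) ✓; QE at 66.40° ✓; |QE| = 22.50 ✓; ∠QEN = 146.6° ✓; |EN| = 25.60 ✓; ∠(EN, NU) = 90.00° ✓; |NU| = 17.30 ✗.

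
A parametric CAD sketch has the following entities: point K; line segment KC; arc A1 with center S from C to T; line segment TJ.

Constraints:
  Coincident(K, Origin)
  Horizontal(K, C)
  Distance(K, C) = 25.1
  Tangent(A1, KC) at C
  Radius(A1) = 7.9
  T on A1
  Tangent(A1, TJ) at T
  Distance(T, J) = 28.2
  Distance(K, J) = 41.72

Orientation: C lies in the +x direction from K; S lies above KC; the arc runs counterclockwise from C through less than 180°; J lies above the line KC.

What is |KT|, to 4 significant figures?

34.15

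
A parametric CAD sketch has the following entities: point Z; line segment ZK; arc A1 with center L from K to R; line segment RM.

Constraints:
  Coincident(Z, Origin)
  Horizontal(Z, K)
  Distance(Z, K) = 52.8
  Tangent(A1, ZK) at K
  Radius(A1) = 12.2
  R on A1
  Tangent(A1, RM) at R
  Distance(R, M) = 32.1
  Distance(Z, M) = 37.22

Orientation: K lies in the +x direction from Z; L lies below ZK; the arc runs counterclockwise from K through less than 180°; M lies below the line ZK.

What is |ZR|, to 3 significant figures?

43.6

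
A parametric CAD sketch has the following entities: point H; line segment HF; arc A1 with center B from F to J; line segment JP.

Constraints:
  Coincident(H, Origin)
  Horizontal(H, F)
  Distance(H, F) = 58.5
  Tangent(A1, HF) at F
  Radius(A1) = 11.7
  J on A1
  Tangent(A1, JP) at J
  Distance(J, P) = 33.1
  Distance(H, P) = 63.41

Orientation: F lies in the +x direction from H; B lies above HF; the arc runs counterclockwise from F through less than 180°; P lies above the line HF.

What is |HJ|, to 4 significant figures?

70.03

H is at the origin; HF is horizontal with |HF| = 58.5 and F on the +x side, so F = (58.50, 0.000). A1 meets HF tangentially, so BF is at right angles to HF, so B = F + (0, 11.7) = (58.50, 11.70). Since BJ ⟂ JP (tangency), |BP| = √(11.7² + 33.1²) = 35.11 regardless of where J sits on A1. So P lies on both circle(H, 63.41) and circle(B, 35.11); the above-HF intersection is P = (45.40, 44.27). J is the foot of the tangent from P: J = (67.28, 19.43).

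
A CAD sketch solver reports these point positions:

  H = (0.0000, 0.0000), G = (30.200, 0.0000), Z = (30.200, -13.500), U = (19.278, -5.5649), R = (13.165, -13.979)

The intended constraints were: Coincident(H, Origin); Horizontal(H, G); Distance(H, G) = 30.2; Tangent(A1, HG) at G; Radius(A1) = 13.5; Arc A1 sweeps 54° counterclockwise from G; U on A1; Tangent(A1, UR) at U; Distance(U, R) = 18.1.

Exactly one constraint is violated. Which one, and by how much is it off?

Distance(U, R) = 18.1 — off by 7.70.

H = (0.00, 0.00) ✓; H.y = 0.00, G.y = 0.00 ✓; |HG| = 30.20 ✓; ∠(ZG, GH) = 90.00° ✓; |ZG| = 13.50 ✓; bearing(Z→U) − bearing(Z→G) = 54.00° ✓; |ZU| = 13.50 ✓; ∠(ZU, UR) = 90.00° ✓; |UR| = 10.40 ✗.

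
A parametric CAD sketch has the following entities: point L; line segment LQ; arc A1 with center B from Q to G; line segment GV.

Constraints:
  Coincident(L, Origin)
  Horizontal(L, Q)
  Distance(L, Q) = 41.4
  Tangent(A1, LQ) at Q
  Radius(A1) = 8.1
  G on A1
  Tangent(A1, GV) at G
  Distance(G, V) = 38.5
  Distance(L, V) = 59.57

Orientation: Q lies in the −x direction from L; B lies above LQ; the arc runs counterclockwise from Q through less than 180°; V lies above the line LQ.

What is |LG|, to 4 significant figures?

34.46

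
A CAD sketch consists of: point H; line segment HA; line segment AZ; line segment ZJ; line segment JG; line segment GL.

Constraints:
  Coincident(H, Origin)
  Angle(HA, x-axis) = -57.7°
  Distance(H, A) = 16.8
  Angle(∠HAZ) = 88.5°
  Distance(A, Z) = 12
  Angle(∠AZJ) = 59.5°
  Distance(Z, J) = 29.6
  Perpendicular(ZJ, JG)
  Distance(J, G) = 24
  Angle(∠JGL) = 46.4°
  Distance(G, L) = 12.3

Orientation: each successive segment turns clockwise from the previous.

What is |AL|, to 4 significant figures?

15.49

H is at the origin; HA runs at -57.7° with length 16.8, so A = (8.977, -14.20). ∠HAZ = 88.5° gives AZ at -149.2° from the x-axis; with |AZ| = 12.0, Z = (-1.330, -20.34). ∠AZJ = 59.5° gives ZJ at 90.30° from the x-axis; with |ZJ| = 29.6, J = (-1.485, 9.255). The perpendicularity gives JG at right angles to ZJ, so JG runs at 0.3000°; with |JG| = 24.0, G = (22.51, 9.380). ∠JGL = 46.4° gives GL at -133.3° from the x-axis; with |GL| = 12.3, L = (14.08, 0.4287). Then |AL| = |L − A| = 15.49.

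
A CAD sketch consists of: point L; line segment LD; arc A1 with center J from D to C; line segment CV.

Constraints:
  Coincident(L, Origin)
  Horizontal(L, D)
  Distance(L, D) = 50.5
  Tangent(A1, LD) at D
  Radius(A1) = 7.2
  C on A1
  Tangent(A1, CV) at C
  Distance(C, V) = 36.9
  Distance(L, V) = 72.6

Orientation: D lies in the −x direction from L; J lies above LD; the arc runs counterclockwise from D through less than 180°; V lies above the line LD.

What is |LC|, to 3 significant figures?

44.9

Checks: L = (0.00, 0.00) ✓; |JC| = 7.200 ✓; ∠(JC, CV) = 90.00° ✓; |CV| = 36.90 ✓; |LV| = 72.60 ✓.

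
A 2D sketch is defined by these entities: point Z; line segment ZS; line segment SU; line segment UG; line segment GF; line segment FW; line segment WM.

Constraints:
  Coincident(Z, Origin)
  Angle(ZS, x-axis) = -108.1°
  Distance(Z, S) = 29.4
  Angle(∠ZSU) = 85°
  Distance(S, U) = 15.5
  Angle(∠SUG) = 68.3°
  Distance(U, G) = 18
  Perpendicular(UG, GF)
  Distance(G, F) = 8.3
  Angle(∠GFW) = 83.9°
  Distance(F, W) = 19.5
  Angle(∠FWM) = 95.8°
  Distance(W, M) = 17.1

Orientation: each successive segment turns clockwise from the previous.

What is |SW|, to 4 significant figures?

10.84

Z is at the origin; ZS runs at -108.1° with length 29.4, so S = (-9.134, -27.95). ∠ZSU = 85.0° gives SU at 156.9° from the x-axis; with |SU| = 15.5, U = (-23.39, -21.86). ∠SUG = 68.3° gives UG at 45.20° from the x-axis; with |UG| = 18.0, G = (-10.71, -9.092). The perpendicularity gives GF at right angles to UG, so GF runs at -44.80°; with |GF| = 8.3, F = (-4.818, -14.94). ∠GFW = 83.9° gives FW at -140.9° from the x-axis; with |FW| = 19.5, W = (-19.95, -27.24). Then |SW| = |W − S| = 10.84.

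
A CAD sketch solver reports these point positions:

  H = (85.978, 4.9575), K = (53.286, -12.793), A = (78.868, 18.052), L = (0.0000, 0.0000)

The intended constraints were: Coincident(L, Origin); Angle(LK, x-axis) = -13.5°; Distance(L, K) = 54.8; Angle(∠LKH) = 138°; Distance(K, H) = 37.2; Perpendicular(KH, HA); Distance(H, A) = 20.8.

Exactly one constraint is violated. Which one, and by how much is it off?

Distance(H, A) = 20.8 — off by 5.90.

L = (0.00, 0.00) ✓; LK at -13.50° ✓; |LK| = 54.80 ✓; ∠LKH = 138.0° ✓; |KH| = 37.20 ✓; ∠(KH, HA) = 90.00° ✓; |HA| = 14.90 ✗.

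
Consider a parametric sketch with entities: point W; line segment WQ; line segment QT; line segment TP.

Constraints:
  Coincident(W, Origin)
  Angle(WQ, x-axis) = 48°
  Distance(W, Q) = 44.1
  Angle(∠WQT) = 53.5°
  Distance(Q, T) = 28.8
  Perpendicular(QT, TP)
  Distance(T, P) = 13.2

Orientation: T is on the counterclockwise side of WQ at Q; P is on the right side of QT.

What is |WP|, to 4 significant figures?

48.72

W is at the origin; WQ runs at 48.0° with length 44.1, so Q = 44.1·(cos 48.0°, sin 48.0°) = (29.51, 32.77). ∠WQT = 53.5°, so QT runs at 48.0° + (180° − 53.5°) = 174.5° from the x-axis; with |QT| = 28.8, T = Q + 28.8·(cos 174.5°, sin 174.5°) = (0.8412, 35.53). The perpendicularity gives TP at right angles to QT; with |TP| = 13.2 on the right of QT, P = T + 13.2·(0.09585, 0.9954) = (2.106, 48.67). Then |WP| = |P − W| = 48.72.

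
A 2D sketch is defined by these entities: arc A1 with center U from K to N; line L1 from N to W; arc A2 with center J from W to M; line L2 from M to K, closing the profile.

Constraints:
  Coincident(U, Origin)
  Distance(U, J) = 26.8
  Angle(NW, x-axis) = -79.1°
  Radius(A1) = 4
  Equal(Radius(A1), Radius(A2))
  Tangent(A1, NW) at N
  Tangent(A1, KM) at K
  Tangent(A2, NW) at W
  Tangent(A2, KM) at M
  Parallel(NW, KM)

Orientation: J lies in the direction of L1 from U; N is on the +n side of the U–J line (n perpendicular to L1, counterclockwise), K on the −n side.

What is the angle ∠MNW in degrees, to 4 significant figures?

16.62°

The slot axis is L1's direction at -79.1°, so u = (cos -79.1°, sin -79.1°) = (0.1891, -0.9820) and n = (−sin -79.1°, cos -79.1°) = (0.9820, 0.1891). U is at the origin and J lies 26.8 along u from U, so J = 26.8·u = (5.068, -26.32). Tangency of A1 to both parallel lines with radius 4.0 puts N and K at U ± 4.0·n: N = (3.928, 0.7564), K = (-3.928, -0.7564). Equal radii place W and M the same way about J: W = J + 4.0·n = (8.996, -25.56), M = J − 4.0·n = (1.140, -27.07). Then cos ∠MNW = NM·NW / (|NM||NW|), giving 16.62°.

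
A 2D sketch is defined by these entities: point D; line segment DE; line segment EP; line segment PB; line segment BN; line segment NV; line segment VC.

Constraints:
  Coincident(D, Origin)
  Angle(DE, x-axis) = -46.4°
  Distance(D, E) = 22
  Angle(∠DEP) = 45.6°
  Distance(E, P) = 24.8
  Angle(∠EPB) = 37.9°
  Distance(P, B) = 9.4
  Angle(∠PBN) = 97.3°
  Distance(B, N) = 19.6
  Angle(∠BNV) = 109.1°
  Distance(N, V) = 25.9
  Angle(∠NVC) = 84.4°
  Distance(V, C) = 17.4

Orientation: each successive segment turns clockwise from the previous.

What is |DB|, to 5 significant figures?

10.141

D is at the origin; DE runs at -46.4° with length 22.0, so E = (15.172, -15.932). ∠DEP = 45.6° gives EP at 179.20° from the x-axis; with |EP| = 24.8, P = (-9.6260, -15.586). ∠EPB = 37.9° gives PB at 37.100° from the x-axis; with |PB| = 9.4, B = (-2.1287, -9.9154). Then |DB| = |B − D| = 10.141.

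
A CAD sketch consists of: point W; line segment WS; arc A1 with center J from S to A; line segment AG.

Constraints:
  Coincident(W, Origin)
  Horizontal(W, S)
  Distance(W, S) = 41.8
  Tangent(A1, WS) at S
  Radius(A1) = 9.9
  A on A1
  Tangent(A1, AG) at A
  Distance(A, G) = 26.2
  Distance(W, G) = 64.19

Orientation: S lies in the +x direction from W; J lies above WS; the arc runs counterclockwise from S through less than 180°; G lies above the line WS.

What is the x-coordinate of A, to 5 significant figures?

51.673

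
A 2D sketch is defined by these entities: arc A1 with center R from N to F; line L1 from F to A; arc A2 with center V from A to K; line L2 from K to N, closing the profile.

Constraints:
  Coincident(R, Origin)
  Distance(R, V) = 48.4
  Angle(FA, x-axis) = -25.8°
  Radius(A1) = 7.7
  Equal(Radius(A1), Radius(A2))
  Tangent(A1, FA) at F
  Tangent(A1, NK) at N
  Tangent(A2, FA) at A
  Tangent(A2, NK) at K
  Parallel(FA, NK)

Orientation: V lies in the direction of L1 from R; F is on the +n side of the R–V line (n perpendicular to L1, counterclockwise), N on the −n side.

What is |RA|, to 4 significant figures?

49.01

Tangency of A1 to both parallel lines with radius 7.7 puts F and N at R ± 7.7·n: F = (3.351, 6.932), N = (-3.351, -6.932). Equal radii place A and K the same way about V: A = V + 7.7·n = (46.93, -14.13), K = V − 7.7·n = (40.22, -28.00). Then |RA| = |A − R| = 49.01.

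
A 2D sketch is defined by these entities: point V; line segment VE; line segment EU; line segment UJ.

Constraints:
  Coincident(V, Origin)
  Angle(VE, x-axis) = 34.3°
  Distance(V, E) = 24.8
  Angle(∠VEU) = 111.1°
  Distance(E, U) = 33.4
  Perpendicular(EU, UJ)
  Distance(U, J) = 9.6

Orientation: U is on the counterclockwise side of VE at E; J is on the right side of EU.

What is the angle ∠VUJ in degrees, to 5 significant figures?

118.66°

V is at the origin; VE runs at 34.3° with length 24.8, so E = 24.8·(cos 34.3°, sin 34.3°) = (20.487, 13.975). ∠VEU = 111.1°, so EU runs at 34.3° + (180° − 111.1°) = 103.20° from the x-axis; with |EU| = 33.4, U = E + 33.4·(cos 103.20°, sin 103.20°) = (12.860, 46.493). The perpendicularity gives UJ at right angles to EU; with |UJ| = 9.6 on the right of EU, J = U + 9.6·(0.97358, 0.22835) = (22.207, 48.685). Then cos ∠VUJ = UV·UJ / (|UV||UJ|), giving 118.66°.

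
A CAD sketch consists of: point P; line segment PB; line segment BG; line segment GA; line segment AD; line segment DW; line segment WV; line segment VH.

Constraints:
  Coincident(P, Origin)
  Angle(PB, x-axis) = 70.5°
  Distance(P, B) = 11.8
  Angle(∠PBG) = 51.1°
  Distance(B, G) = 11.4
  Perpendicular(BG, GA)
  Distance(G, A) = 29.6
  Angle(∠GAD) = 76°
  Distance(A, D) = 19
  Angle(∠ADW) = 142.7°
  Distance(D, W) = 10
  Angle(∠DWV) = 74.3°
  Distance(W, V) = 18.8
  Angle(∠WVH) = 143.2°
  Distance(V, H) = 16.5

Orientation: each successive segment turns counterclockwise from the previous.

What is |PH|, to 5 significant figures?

13.445

∠DWV = 74.3° gives WV at 176.40° from the x-axis; with |WV| = 18.8, V = (3.4225, 0.49475). ∠WVH = 143.2° gives VH at -146.80° from the x-axis; with |VH| = 16.5, H = (-10.384, -8.5400). Then |PH| = |H − P| = 13.445.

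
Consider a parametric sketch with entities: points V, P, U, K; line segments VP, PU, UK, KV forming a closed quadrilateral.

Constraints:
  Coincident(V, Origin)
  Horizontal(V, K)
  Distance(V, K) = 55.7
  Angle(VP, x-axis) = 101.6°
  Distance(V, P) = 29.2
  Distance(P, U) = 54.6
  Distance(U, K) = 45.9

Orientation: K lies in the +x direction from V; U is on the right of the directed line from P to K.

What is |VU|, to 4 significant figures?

26.57

V is at the origin; VK is horizontal with |VK| = 55.7 and K in +x, so K = (55.7, 0). VP runs at 101.6° with |VP| = 29.2, so P = (-5.871, 28.60). U is determined by |PU| = 54.6 and |UK| = 45.9 together: it lies at the intersection of circle(P, 54.6) and circle(K, 45.9). With |PK| = 67.89, the foot of the radical line on PK is 40.38 from P and the perpendicular offset is √(54.6² − 40.38²) = 36.75. Taking the right-of-PK solution: U = (15.27, -21.74).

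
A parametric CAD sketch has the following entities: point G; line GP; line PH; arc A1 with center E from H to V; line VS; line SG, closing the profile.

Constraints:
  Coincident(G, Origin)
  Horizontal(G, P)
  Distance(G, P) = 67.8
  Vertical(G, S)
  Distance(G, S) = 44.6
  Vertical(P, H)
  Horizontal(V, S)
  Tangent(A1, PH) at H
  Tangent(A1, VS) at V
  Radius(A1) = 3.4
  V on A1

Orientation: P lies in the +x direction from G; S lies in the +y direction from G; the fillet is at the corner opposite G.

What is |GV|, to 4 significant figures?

78.34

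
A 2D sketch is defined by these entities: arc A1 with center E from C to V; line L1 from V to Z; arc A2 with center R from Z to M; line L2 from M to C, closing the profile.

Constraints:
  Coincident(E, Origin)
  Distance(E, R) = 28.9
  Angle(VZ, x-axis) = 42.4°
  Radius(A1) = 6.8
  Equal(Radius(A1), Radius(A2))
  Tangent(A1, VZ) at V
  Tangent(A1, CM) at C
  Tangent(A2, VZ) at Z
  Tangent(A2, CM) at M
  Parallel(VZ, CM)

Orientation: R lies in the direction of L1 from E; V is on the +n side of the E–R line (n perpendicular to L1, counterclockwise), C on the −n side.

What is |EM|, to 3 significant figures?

29.7

Tangency of A1 to both parallel lines with radius 6.8 puts V and C at E ± 6.8·n: V = (-4.59, 5.02), C = (4.59, -5.02). Equal radii place Z and M the same way about R: Z = R + 6.8·n = (16.8, 24.5), M = R − 6.8·n = (25.9, 14.5). Then |EM| = |M − E| = 29.7.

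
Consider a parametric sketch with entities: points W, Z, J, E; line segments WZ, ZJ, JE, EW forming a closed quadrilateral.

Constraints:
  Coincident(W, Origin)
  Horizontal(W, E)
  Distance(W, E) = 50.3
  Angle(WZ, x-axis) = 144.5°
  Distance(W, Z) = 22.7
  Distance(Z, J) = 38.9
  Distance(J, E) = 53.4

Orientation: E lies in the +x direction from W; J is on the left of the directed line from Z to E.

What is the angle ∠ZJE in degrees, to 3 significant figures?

97.5°

Checks: |ZJ| = 38.90 ✓; |JE| = 53.40 ✓.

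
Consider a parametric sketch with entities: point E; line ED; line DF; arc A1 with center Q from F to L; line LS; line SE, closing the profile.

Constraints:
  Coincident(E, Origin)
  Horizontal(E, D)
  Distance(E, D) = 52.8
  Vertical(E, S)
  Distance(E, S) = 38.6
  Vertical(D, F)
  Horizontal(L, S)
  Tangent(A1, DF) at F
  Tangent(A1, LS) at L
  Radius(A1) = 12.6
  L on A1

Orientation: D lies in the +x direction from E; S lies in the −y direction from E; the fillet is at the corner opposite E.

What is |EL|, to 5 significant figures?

55.731

E is at the origin; ED is horizontal with |ED| = 52.8 and D on the +x side, so D = (52.800, 0.0000). E and S share the same x with |ES| = 38.6 and S on the −y side, so S = (0.0000, -38.600). The virtual corner opposite E is at (52.800, -38.600). The tangent condition forces QF to be normal to DF and A1 meets LS tangentially, so QL is at right angles to LS, with radius 12.6, so the center Q sits 12.6 in from both sides at Q = (40.200, -26.000). That places the tangent points at F = (52.800, -26.000) on DF and L = (40.200, -38.600) on LS. Then |EL| = |L − E| = 55.731.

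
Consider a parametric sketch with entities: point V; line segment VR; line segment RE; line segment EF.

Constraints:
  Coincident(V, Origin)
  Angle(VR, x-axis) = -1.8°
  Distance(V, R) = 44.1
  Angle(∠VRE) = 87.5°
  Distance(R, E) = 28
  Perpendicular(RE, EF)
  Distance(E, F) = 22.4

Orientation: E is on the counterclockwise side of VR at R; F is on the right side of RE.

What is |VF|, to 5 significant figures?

71.391

∠VRE = 87.5°, so RE runs at -1.8° + (180° − 87.5°) = 90.700° from the x-axis; with |RE| = 28.0, E = R + 28.0·(cos 90.700°, sin 90.700°) = (43.736, 26.613). RE is perpendicular to EF; with |EF| = 22.4 on the right of RE, F = E + 22.4·(0.99993, 0.012217) = (66.134, 26.886). Then |VF| = |F − V| = 71.391.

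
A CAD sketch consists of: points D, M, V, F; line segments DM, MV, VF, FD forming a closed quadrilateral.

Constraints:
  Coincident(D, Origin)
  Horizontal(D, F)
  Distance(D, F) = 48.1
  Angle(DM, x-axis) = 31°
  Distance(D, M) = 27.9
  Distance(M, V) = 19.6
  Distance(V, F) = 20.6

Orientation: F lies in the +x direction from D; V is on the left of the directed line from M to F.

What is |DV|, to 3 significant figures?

47.1

D is at the origin; DF is horizontal with |DF| = 48.1 and F in +x, so F = (48.1, 0). DM runs at 31.0° with |DM| = 27.9, so M = (23.9, 14.4). V is determined by |MV| = 19.6 and |VF| = 20.6 together: it lies at the intersection of circle(M, 19.6) and circle(F, 20.6). With |MF| = 28.1, the foot of the radical line on MF is 13.4 from M and the perpendicular offset is √(19.6² − 13.4²) = 14.3. Taking the left-of-MF solution: V = (42.7, 19.9).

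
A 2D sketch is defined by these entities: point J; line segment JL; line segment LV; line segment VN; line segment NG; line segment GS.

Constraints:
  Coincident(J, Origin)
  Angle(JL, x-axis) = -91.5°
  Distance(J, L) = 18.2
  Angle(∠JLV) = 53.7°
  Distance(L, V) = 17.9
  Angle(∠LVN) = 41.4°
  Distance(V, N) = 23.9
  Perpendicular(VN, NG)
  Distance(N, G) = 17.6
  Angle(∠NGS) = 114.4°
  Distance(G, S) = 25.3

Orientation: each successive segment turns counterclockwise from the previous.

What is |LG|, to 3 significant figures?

12.0

∠LVN = 41.4° gives VN at 173° from the x-axis; with |VN| = 23.9, N = (-9.52, -5.23). VN ⟂ NG, so NG runs at -96.6°; with |NG| = 17.6, G = (-11.5, -22.7). Then |LG| = |G − L| = 12.0.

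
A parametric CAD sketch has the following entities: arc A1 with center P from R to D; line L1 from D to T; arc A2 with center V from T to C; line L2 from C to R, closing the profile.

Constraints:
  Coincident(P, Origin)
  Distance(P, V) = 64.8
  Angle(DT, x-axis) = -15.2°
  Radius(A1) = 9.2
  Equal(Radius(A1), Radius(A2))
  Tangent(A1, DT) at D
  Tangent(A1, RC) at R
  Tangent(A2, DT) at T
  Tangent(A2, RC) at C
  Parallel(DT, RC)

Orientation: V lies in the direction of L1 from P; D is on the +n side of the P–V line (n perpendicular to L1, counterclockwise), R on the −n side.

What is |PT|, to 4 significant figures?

65.45

The slot axis is L1's direction at -15.2°, so u = (cos -15.2°, sin -15.2°) = (0.9650, -0.2622) and n = (−sin -15.2°, cos -15.2°) = (0.2622, 0.9650). P is at the origin and V lies 64.8 along u from P, so V = 64.8·u = (62.53, -16.99). Tangency of A1 to both parallel lines with radius 9.2 puts D and R at P ± 9.2·n: D = (2.412, 8.878), R = (-2.412, -8.878). Equal radii place T and C the same way about V: T = V + 9.2·n = (64.95, -8.112), C = V − 9.2·n = (60.12, -25.87). Then |PT| = |T − P| = 65.45.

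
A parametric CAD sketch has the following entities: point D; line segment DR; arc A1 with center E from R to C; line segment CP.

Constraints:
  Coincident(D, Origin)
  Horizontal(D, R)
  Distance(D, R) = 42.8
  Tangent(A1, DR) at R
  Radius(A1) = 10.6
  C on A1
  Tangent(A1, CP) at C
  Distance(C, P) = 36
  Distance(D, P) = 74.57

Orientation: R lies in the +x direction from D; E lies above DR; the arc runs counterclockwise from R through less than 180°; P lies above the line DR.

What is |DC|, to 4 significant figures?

53.86

Checks: D = (0.00, 0.00) ✓; |EC| = 10.60 ✓; ∠(EC, CP) = 90.00° ✓; |CP| = 36.00 ✓; |DP| = 74.57 ✓.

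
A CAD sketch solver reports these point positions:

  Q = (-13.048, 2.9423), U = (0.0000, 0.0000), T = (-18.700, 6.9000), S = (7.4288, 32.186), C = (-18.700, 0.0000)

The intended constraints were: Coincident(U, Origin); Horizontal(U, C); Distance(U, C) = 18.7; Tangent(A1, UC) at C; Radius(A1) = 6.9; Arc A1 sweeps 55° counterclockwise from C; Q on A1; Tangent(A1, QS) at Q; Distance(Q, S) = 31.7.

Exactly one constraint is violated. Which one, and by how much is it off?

Distance(Q, S) = 31.7 — off by 4.00.

U = (0.00, 0.00) ✓; U.y = 0.00, C.y = 0.00 ✓; |UC| = 18.70 ✓; ∠(TC, CU) = 90.00° ✓; |TC| = 6.900 ✓; bearing(T→Q) − bearing(T→C) = 55.00° ✓; |TQ| = 6.900 ✓; ∠(TQ, QS) = 90.00° ✓; |QS| = 35.70 ✗.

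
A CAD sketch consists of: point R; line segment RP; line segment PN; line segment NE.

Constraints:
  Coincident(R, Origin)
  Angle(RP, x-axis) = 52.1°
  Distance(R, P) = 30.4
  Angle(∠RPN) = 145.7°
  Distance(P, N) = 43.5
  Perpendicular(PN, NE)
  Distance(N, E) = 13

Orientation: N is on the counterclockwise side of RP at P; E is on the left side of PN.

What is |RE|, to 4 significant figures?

68.74

R is at the origin; RP runs at 52.1° with length 30.4, so P = 30.4·(cos 52.1°, sin 52.1°) = (18.67, 23.99). ∠RPN = 145.7°, so PN runs at 52.1° + (180° − 145.7°) = 86.40° from the x-axis; with |PN| = 43.5, N = P + 43.5·(cos 86.40°, sin 86.40°) = (21.41, 67.40). PN ⟂ NE; with |NE| = 13.0 on the left of PN, E = N + 13.0·(-0.9980, 0.06279) = (8.431, 68.22). Then |RE| = |E − R| = 68.74.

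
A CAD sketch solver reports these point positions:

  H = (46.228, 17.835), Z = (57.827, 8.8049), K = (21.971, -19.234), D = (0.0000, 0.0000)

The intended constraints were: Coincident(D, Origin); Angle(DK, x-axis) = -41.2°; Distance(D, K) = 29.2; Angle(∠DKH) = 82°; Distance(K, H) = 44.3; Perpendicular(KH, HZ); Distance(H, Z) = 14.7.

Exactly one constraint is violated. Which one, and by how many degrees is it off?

Perpendicular(KH, HZ) — off by 4.70°.

D = (0.00, 0.00) ✓; DK at -41.20° ✓; |DK| = 29.20 ✓; ∠DKH = 82.00° ✓; |KH| = 44.30 ✓; ∠(KH, HZ) = 94.70° ✗; |HZ| = 14.70 ✓.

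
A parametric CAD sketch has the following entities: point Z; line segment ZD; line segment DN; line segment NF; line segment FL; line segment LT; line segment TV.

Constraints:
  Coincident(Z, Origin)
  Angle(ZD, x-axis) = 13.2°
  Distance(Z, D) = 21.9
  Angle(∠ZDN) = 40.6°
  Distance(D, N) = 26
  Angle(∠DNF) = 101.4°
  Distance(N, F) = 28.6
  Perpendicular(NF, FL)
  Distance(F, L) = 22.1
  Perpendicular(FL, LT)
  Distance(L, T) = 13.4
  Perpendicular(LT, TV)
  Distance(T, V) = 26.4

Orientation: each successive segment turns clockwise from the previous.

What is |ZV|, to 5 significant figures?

16.593

Z is at the origin; ZD runs at 13.2° with length 21.9, so D = (21.321, 5.0009). ∠ZDN = 40.6° gives DN at -126.20° from the x-axis; with |DN| = 26.0, N = (5.9656, -15.980). ∠DNF = 101.4° gives NF at 155.20° from the x-axis; with |NF| = 28.6, F = (-19.997, -3.9838). NF is perpendicular to FL, so FL runs at 65.200°; with |FL| = 22.1, L = (-10.727, 16.078). FL is perpendicular to LT, so LT runs at -24.800°; with |LT| = 13.4, T = (1.4373, 10.457). LT is perpendicular to TV, so TV runs at -114.80°; with |TV| = 26.4, V = (-9.6362, -13.508). Then |ZV| = |V − Z| = 16.593.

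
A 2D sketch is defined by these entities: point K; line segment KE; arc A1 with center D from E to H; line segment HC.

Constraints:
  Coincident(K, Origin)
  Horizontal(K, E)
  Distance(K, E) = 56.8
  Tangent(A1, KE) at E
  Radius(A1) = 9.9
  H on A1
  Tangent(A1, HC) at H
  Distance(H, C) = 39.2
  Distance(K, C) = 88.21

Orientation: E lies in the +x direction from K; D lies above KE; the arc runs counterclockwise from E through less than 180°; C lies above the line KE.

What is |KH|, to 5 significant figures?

66.877

Checks: K = (0.00, 0.00) ✓; K.y = 0.00, E.y = 0.00 ✓; |DH| = 9.900 ✓; ∠(DH, HC) = 90.00° ✓; |HC| = 39.20 ✓; |KC| = 88.21 ✓.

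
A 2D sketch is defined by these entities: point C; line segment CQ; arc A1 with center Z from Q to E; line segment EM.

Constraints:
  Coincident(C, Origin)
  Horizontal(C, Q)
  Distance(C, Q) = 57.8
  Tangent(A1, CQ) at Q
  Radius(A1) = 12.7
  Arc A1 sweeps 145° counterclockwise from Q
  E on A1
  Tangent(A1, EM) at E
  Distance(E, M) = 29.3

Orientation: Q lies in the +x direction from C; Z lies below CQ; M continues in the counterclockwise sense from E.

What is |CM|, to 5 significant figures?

84.531

On A1, Q sits at bearing 90° from Z; a 145° counterclockwise sweep puts E at bearing 235°, so E = Z + 12.7·(cos 235°, sin 235°) = (50.516, -23.103). Since A1 is tangent to EM there, ZE ⟂ EM, so EM runs along (−sin 235°, cos 235°); with |EM| = 29.3, M = (74.517, -39.909). Then |CM| = |M − C| = 84.531.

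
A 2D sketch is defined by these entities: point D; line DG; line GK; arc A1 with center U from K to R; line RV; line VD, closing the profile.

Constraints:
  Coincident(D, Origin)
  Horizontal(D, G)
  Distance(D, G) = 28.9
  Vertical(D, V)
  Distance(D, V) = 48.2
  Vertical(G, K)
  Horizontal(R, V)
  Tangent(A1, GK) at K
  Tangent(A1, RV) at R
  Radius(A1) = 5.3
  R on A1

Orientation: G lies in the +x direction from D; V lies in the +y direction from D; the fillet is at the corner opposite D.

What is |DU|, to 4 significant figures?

48.96

D is at the origin; DG is horizontal with |DG| = 28.9 and G on the +x side, so G = (28.90, 0.000). D and V share the same x with |DV| = 48.2 and V on the +y side, so V = (0.000, 48.20). The virtual corner opposite D is at (28.90, 48.20). Tangency of A1 to GK means the radius UK is perpendicular to GK and tangency of A1 to RV means the radius UR is perpendicular to RV, with radius 5.3, so the center U sits 5.3 in from both sides at U = (23.60, 42.90). Then |DU| = |U − D| = 48.96.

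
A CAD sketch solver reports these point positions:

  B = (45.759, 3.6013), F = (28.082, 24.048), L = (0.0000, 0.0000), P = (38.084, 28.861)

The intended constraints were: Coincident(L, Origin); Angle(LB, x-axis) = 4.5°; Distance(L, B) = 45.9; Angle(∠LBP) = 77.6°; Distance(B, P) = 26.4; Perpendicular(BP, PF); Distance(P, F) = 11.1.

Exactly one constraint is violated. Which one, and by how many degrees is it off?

Perpendicular(BP, PF) — off by 8.80°.

L = (0.00, 0.00) ✓; LB at 4.500° ✓; |LB| = 45.90 ✓; ∠LBP = 77.60° ✓; |BP| = 26.40 ✓; ∠(BP, PF) = 98.80° ✗; |PF| = 11.10 ✓.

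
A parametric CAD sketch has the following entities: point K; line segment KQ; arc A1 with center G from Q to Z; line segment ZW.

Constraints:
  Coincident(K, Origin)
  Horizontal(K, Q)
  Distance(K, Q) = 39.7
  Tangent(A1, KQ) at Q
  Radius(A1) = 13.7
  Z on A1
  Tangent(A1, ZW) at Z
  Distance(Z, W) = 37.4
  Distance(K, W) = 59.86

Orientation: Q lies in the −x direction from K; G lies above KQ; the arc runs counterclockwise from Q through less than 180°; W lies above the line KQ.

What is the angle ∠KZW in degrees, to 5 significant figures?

124.86°

Checks: |GZ| = 13.70 ✓; ∠(GZ, ZW) = 90.00° ✓; |ZW| = 37.40 ✓; |KW| = 59.86 ✓.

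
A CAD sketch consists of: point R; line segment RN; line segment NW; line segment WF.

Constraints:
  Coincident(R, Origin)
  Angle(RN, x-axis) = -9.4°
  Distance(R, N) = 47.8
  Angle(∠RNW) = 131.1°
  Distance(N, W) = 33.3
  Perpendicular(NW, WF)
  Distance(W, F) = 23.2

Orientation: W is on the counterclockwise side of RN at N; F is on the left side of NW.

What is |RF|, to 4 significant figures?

65.98

R is at the origin; RN runs at -9.4° with length 47.8, so N = 47.8·(cos -9.4°, sin -9.4°) = (47.16, -7.807). ∠RNW = 131.1°, so NW runs at -9.4° + (180° − 131.1°) = 39.50° from the x-axis; with |NW| = 33.3, W = N + 33.3·(cos 39.50°, sin 39.50°) = (72.85, 13.37). NW ⟂ WF; with |WF| = 23.2 on the left of NW, F = W + 23.2·(-0.6361, 0.7716) = (58.10, 31.28). Then |RF| = |F − R| = 65.98.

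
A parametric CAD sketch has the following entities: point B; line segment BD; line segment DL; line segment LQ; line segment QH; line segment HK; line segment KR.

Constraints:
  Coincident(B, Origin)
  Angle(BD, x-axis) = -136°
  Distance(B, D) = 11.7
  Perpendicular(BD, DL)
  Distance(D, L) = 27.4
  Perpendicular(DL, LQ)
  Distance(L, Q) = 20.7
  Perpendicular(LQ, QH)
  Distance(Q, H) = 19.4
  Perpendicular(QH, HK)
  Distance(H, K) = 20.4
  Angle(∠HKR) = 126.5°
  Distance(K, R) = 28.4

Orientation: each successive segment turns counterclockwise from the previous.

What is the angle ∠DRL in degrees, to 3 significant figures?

50.0°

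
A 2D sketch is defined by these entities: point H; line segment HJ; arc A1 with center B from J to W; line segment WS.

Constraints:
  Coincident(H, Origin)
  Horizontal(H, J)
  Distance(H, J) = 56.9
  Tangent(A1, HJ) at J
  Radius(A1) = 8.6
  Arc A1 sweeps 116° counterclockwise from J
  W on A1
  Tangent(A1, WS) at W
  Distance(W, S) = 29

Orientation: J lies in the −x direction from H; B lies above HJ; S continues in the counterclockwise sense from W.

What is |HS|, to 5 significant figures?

72.848

H is at the origin; H and J share the same y with |HJ| = 56.9 and J on the −x side, so J = (-56.900, 0.0000). A1 meets HJ tangentially, so BJ is at right angles to HJ, so B = J + (0, 8.6) = (-56.900, 8.6000). On A1, J sits at bearing -90° from B; a 116° counterclockwise sweep puts W at bearing 26°, so W = B + 8.6·(cos 26°, sin 26°) = (-49.170, 12.370). Tangency of A1 to WS means the radius BW is perpendicular to WS, so WS runs along (−sin 26°, cos 26°); with |WS| = 29.0, S = (-61.883, 38.435). Then |HS| = |S − H| = 72.848.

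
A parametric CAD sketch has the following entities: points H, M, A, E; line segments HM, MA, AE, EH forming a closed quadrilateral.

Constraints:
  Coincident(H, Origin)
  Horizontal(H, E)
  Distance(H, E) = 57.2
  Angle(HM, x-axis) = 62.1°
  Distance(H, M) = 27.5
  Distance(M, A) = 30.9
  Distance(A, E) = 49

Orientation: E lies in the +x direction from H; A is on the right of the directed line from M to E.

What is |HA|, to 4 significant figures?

10.67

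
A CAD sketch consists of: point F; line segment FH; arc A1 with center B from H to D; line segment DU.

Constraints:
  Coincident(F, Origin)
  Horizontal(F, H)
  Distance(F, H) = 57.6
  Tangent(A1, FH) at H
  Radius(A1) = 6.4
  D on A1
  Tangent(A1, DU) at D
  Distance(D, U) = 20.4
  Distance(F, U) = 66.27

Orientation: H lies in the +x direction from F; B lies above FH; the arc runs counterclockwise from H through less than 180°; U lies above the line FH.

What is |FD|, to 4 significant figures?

64.34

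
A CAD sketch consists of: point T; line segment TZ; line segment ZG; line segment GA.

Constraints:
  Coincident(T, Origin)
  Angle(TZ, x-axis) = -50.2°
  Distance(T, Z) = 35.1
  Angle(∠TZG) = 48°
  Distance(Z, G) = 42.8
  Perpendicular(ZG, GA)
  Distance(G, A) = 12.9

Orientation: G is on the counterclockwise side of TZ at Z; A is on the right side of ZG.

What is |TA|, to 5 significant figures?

43.506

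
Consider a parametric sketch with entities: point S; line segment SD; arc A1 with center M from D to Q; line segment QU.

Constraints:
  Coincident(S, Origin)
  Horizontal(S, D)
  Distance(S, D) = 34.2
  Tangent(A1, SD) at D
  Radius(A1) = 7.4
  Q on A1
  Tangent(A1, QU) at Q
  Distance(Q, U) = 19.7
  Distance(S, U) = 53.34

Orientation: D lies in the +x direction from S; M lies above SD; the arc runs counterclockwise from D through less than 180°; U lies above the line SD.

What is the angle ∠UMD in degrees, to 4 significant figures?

139.1°

Checks: |MQ| = 7.400 ✓; ∠(MQ, QU) = 90.00° ✓; |QU| = 19.70 ✓; |SU| = 53.34 ✓.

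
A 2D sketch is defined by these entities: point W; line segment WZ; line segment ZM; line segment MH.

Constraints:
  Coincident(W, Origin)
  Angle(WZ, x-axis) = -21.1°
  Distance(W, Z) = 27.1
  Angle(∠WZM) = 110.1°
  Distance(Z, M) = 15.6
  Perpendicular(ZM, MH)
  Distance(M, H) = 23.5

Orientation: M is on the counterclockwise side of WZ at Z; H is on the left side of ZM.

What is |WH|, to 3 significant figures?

25.0

∠WZM = 110.1°, so ZM runs at -21.1° + (180° − 110.1°) = 48.8° from the x-axis; with |ZM| = 15.6, M = Z + 15.6·(cos 48.8°, sin 48.8°) = (35.6, 1.98). ZM ⟂ MH; with |MH| = 23.5 on the left of ZM, H = M + 23.5·(-0.752, 0.659) = (17.9, 17.5). Then |WH| = |H − W| = 25.0.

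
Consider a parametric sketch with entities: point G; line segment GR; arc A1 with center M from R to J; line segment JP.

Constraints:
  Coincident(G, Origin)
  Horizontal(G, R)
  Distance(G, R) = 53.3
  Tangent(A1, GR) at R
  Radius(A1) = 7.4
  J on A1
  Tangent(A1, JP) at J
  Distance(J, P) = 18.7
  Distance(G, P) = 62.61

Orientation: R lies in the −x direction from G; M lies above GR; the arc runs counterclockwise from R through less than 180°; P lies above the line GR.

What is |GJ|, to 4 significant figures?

48.22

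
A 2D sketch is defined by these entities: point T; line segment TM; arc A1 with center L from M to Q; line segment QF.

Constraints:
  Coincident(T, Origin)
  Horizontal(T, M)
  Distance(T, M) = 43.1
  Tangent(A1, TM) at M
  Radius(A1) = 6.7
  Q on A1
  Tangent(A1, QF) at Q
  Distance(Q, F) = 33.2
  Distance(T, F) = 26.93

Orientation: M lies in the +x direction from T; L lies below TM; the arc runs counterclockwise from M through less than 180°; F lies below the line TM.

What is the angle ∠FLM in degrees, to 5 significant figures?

119.29°

Checks: |LQ| = 6.700 ✓; ∠(LQ, QF) = 90.00° ✓; |QF| = 33.20 ✓; |TF| = 26.93 ✓.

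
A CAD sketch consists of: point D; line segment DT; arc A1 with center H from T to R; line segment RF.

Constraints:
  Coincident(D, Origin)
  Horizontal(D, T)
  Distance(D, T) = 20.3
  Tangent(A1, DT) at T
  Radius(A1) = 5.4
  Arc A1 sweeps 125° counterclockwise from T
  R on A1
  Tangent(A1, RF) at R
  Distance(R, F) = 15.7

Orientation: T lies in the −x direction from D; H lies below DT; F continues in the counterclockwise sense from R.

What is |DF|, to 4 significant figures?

26.52

D is at the origin; DT is horizontal with |DT| = 20.3 and T on the −x side, so T = (-20.30, 0.000). Tangency of A1 to DT means the radius HT is perpendicular to DT, so H = T + (0, -5.4) = (-20.30, -5.400). On A1, T sits at bearing 90° from H; a 125° counterclockwise sweep puts R at bearing 215°, so R = H + 5.4·(cos 215°, sin 215°) = (-24.72, -8.497). Tangency of A1 to RF means the radius HR is perpendicular to RF, so RF runs along (−sin 215°, cos 215°); with |RF| = 15.7, F = (-15.72, -21.36). Then |DF| = |F − D| = 26.52.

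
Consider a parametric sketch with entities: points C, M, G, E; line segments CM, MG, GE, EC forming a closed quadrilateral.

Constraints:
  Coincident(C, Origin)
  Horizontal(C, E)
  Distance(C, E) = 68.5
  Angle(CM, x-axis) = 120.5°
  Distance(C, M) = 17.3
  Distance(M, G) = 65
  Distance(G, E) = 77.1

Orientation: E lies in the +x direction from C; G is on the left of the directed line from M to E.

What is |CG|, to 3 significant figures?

73.4

Checks: |MG| = 65.00 ✓; |GE| = 77.10 ✓.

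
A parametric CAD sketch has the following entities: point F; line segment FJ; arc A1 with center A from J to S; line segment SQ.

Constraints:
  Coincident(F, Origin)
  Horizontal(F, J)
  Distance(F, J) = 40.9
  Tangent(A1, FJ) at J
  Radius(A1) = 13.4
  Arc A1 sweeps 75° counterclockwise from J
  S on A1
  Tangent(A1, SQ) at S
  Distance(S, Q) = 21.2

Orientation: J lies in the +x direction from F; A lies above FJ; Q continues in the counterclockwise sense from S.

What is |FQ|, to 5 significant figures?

66.670

F is at the origin; F and J share the same y with |FJ| = 40.9 and J on the +x side, so J = (40.900, 0.0000). A1 meets FJ tangentially, so AJ is at right angles to FJ, so A = J + (0, 13.4) = (40.900, 13.400). On A1, J sits at bearing -90° from A; a 75° counterclockwise sweep puts S at bearing -15°, so S = A + 13.4·(cos -15°, sin -15°) = (53.843, 9.9318). A1 meets SQ tangentially, so AS is at right angles to SQ, so SQ runs along (−sin -15°, cos -15°); with |SQ| = 21.2, Q = (59.330, 30.409). Then |FQ| = |Q − F| = 66.670.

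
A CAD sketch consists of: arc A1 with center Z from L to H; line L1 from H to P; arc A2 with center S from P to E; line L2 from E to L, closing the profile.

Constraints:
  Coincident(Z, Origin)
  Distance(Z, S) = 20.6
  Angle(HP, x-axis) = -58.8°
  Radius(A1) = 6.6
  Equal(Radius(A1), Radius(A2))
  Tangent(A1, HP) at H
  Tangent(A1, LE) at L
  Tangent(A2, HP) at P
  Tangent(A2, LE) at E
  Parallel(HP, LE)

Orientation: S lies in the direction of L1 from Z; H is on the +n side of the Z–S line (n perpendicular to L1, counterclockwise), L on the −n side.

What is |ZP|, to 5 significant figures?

21.631

The slot axis is L1's direction at -58.8°, so u = (cos -58.8°, sin -58.8°) = (0.51803, -0.85536) and n = (−sin -58.8°, cos -58.8°) = (0.85536, 0.51803). Z is at the origin and S lies 20.6 along u from Z, so S = 20.6·u = (10.671, -17.621). Tangency of A1 to both parallel lines with radius 6.6 puts H and L at Z ± 6.6·n: H = (5.6454, 3.4190), L = (-5.6454, -3.4190). Equal radii place P and E the same way about S: P = S + 6.6·n = (16.317, -14.202), E = S − 6.6·n = (5.0260, -21.039). Then |ZP| = |P − Z| = 21.631.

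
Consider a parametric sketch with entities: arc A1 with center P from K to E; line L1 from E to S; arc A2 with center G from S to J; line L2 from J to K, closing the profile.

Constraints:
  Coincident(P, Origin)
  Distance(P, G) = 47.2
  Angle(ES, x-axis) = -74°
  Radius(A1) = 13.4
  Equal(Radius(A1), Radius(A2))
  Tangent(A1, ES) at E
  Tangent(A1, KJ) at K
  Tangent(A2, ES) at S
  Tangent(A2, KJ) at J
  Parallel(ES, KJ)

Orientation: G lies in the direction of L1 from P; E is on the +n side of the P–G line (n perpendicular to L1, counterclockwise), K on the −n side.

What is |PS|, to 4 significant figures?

49.07

Tangency of A1 to both parallel lines with radius 13.4 puts E and K at P ± 13.4·n: E = (12.88, 3.694), K = (-12.88, -3.694). Equal radii place S and J the same way about G: S = G + 13.4·n = (25.89, -41.68), J = G − 13.4·n = (0.1292, -49.07). Then |PS| = |S − P| = 49.07.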